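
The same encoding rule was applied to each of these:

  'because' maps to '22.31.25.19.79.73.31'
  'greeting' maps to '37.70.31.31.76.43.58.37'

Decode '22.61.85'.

Each letter becomes 3×(its alphabet position, a=1..z=26) + 16.
Undoing it on 22.61.85: 22→(22−16)÷3=2=b, 61→(61−16)÷3=15=o, 85→(85−16)÷3=23=w.

bow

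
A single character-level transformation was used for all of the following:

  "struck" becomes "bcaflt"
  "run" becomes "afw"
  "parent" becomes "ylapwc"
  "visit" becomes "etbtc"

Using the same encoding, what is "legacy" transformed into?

The shift depends on letter class: consonant s→b is +9, but vowel u→f is +11. Vowels shift forward by 11 and consonants shift forward by 9.
Applying it to legacy: l(cons)+9=u, e(vowel)+11=p, g(cons)+9=p, a(vowel)+11=l, c(cons)+9=l, y(cons)+9=h.

uppllh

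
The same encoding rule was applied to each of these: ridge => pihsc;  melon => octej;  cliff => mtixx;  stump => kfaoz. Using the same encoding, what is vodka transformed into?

Treating letters as 0–25, the rule is x ↦ 21x + 22 (mod 26).
Applying it to vodka: v(21)→21·21+22≡21=v; o(14)→21·14+22≡4=e; d(3)→21·3+22≡7=h; k(10)→21·10+22≡24=y; a(0)→21·0+22≡22=w (all mod 26).

vehyw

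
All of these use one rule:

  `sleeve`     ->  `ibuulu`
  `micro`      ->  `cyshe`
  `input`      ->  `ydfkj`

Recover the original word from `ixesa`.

shock

Compare letters: s→i is +16, l→b is +16, e→u is +16 — a constant shift. This is a Caesar cipher with shift 16.
Undoing it on ixesa: i−16=s, x−16=h, e−16=o, s−16=c, a−16=k.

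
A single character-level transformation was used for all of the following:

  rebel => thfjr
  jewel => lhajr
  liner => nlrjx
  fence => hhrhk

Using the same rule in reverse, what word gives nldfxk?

lizard

Each letter shifts forward by (position + 2), i.e. 2, 3, 4, … — the shift grows by one for each successive letter.
Decoding nldfxk: n−2=l, l−3=i, d−4=z, f−5=a, x−6=r, k−7=d.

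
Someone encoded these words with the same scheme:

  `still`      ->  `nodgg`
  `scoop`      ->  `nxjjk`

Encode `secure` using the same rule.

nzxpmz

Compare letters: s→n is +21, t→o is +21, i→d is +21 — a constant shift. This is a Caesar cipher with shift 21.
On secure: s+21=n, e+21=z, c+21=x, u+21=p, r+21=m, e+21=z.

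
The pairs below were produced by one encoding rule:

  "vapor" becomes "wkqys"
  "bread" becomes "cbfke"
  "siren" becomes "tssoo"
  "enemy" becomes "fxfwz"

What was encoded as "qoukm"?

petal

It's a Vigenère-style cipher with numeric key [1,10]: position i shifts by key[i mod 2].
Decoding qoukm: q−1=p, o−10=e, u−1=t, k−10=a, m−1=l.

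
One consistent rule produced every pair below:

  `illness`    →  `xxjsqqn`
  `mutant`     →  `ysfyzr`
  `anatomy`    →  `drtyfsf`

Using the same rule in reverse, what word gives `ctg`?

The output letters match the input read backwards, each shifted +5: illness reversed is ssenlli. The word is reversed, then every letter is shifted forward by 5.
Decoding ctg: shift back: c−5=x, t−5=o, g−5=b → xob; then reverse → box.

box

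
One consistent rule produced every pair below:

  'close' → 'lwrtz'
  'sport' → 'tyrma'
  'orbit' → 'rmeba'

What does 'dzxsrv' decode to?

meadow

Treating letters as 0–25, the rule is x ↦ 7x + 23 (mod 26).
Reversing it on dzxsrv: d(3)→15·(3−23)≡12=m; z(25)→15·(25−23)≡4=e; x(23)→15·(23−23)≡0=a; s(18)→15·(18−23)≡3=d; r(17)→15·(17−23)≡14=o; v(21)→15·(21−23)≡22=w (all mod 26).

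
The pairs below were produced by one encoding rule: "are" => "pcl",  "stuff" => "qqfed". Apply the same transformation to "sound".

The word is reversed, then every letter is shifted forward by 11.
On sound: reverse → dnuos; then shift: d+11=o, n+11=y, u+11=f, o+11=z, s+11=d.

oyfzd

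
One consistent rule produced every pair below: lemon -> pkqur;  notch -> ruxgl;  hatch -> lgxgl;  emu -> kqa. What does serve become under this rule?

wkvzk

The shift depends on letter class: consonant l→p is +4, but vowel e→k is +6. Two shifts are in play — +6 for a/e/i/o/u, +4 for every other letter.
Applying it to serve: s(cons)+4=w, e(vowel)+6=k, r(cons)+4=v, v(cons)+4=z, e(vowel)+6=k.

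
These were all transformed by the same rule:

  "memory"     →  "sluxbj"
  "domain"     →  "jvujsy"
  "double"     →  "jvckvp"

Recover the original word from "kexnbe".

expert

Letter i (0-indexed) is shifted by i+6, so successive shifts are 6, 7, 8, ….
Reversing it on kexnbe: k−6=e, e−7=x, x−8=p, n−9=e, b−10=r, e−11=t.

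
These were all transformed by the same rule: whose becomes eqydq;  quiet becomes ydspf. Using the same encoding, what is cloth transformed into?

The shift increases by 1 at each position, starting from +8: 8, 9, 10, ….
Applying it to cloth: c+8=k, l+9=u, o+10=y, t+11=e, h+12=t.

kuyet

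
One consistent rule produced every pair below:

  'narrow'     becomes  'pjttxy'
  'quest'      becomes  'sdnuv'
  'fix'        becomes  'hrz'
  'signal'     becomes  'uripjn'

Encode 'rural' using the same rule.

tdtjn

The shift depends on letter class: consonant n→p is +2, but vowel a→j is +9. Vowels shift forward by 9 and consonants shift forward by 2.
Applying it to rural: r(cons)+2=t, u(vowel)+9=d, r(cons)+2=t, a(vowel)+9=j, l(cons)+2=n.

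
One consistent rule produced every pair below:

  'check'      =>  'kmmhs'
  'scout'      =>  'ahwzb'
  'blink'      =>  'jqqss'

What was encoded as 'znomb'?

Shifts by position in check: pos 0: c→k (+8), pos 1: h→m (+5), pos 2: e→m (+8), pos 3: c→h (+5) — repeating every 2. It's a Vigenère-style cipher with numeric key [8,5]: position i shifts by key[i mod 2].
Decoding znomb: z−8=r, n−5=i, o−8=g, m−5=h, b−8=t.

right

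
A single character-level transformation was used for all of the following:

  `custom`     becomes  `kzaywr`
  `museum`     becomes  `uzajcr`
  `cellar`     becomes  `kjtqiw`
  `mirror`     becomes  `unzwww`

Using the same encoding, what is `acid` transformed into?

It's a Vigenère-style cipher with numeric key [8,5]: position i shifts by key[i mod 2].
On acid: a+8=i, c+5=h, i+8=q, d+5=i.

ihqi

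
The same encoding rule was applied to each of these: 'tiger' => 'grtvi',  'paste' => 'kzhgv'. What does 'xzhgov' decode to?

castle

Letters are reflected about the middle of the alphabet (position → 25−position): Atbash.
Reversing it on xzhgov: x↔c, z↔a, h↔s, g↔t, o↔l, v↔e.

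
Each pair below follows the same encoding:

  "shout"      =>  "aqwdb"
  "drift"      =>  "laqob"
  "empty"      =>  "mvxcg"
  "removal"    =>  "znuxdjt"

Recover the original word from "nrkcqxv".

fiction

It's a Vigenère-style cipher with numeric key [8,9]: position i shifts by key[i mod 2].
Undoing it on nrkcqxv: n−8=f, r−9=i, k−8=c, c−9=t, q−8=i, x−9=o, v−8=n.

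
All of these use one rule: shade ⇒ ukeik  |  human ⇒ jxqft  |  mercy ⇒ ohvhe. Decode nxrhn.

lunch

Letter i (0-indexed) is shifted by i+2, so successive shifts are 2, 3, 4, ….
Decoding nxrhn: n−2=l, x−3=u, r−4=n, h−5=c, n−6=h.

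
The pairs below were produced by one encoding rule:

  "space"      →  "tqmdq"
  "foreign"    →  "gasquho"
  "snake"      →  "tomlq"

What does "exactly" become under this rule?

qymdumz

The shift depends on letter class: consonant s→t is +1, but vowel a→m is +12. The rule splits by letter class: vowels +12, consonants +1.
For exactly: e(vowel)+12=q, x(cons)+1=y, a(vowel)+12=m, c(cons)+1=d, t(cons)+1=u, l(cons)+1=m, y(cons)+1=z.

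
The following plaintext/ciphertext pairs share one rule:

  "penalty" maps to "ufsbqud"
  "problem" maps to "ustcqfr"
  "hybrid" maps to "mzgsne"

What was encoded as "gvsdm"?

It's a Vigenère-style cipher with numeric key [5,1]: position i shifts by key[i mod 2].
Undoing it on gvsdm: g−5=b, v−1=u, s−5=n, d−1=c, m−5=h.

bunch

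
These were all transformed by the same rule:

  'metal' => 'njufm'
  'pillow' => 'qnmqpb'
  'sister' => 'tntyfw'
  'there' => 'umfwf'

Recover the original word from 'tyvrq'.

Shifts by position in metal: pos 0: m→n (+1), pos 1: e→j (+5), pos 2: t→u (+1), pos 3: a→f (+5) — repeating every 2. The shifts repeat in a cycle of length 2: positions 0,1,… shift by +1, +5, then the pattern repeats.
Decoding tyvrq: t−1=s, y−5=t, v−1=u, r−5=m, q−1=p.

stump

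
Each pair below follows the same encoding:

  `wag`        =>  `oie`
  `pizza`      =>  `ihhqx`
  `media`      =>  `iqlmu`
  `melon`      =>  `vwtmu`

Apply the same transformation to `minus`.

acvqu

Read the word backwards and shift each letter +8.
For minus: reverse → sunim; then shift: s+8=a, u+8=c, n+8=v, i+8=q, m+8=u.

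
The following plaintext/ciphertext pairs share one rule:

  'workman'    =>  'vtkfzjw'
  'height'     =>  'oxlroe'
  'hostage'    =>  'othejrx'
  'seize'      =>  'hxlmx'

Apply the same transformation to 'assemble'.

jhhxzgcx

Treating letters as 0–25, the rule is x ↦ 23x + 9 (mod 26).
Applying it to assemble: a(0)→23·0+9≡9=j; s(18)→23·18+9≡7=h; s(18)→23·18+9≡7=h; e(4)→23·4+9≡23=x; m(12)→23·12+9≡25=z; b(1)→23·1+9≡6=g; l(11)→23·11+9≡2=c; e(4)→23·4+9≡23=x (all mod 26).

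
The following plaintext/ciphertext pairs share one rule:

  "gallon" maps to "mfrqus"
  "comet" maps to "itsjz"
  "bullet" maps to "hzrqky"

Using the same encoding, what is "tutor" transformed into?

zzztx

The shifts repeat in a cycle of length 2: positions 0,1,… shift by +6, +5, then the pattern repeats.
For tutor: t+6=z, u+5=z, t+6=z, o+5=t, r+6=x.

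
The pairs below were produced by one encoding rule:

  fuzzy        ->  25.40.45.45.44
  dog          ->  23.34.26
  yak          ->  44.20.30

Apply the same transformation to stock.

38.39.34.22.30

Letters become their 1-based position plus 19 (so a→20, b→21, …).
On stock: s=19→38, t=20→39, o=15→34, c=3→22, k=11→30.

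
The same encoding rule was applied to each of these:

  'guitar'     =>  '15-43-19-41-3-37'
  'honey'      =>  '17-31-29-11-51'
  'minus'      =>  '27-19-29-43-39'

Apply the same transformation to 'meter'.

g(#7)→15 and u(#21)→43: differences scale by 2, so n = 2·pos + 1. Each letter becomes 2×(its alphabet position, a=1..z=26) + 1.
On meter: m=13→27, e=5→11, t=20→41, e=5→11, r=18→37.

27-11-41-11-37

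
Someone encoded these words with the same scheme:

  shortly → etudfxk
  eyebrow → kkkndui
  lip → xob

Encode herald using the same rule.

tkdgxp

The shift depends on letter class: consonant s→e is +12, but vowel o→u is +6. The rule splits by letter class: vowels +6, consonants +12.
On herald: h(cons)+12=t, e(vowel)+6=k, r(cons)+12=d, a(vowel)+6=g, l(cons)+12=x, d(cons)+12=p.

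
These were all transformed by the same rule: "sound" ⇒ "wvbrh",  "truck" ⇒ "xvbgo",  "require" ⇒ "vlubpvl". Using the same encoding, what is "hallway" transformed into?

lhppahc

The shift depends on letter class: consonant s→w is +4, but vowel o→v is +7. Vowels shift forward by 7 and consonants shift forward by 4.
For hallway: h(cons)+4=l, a(vowel)+7=h, l(cons)+4=p, l(cons)+4=p, w(cons)+4=a, a(vowel)+7=h, y(cons)+4=c.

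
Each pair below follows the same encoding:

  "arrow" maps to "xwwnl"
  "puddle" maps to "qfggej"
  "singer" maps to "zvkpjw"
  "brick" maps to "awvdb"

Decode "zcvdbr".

a(0)→x(23) and r(17)→w(22) fit y≡3x+23 (mod 26); the inverse of 3 mod 26 is 9. Treating letters as 0–25, the rule is x ↦ 3x + 23 (mod 26).
Reversing it on zcvdbr: z(25)→9·(25−23)≡18=s; c(2)→9·(2−23)≡19=t; v(21)→9·(21−23)≡8=i; d(3)→9·(3−23)≡2=c; b(1)→9·(1−23)≡10=k; r(17)→9·(17−23)≡24=y (all mod 26).

sticky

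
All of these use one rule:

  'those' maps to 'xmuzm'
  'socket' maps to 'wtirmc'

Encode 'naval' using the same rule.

In those: t→x is +4, h→m is +5, o→u is +6, s→z is +7 — the shift increases by 1 each position. The shift increases by 1 at each position, starting from +4: 4, 5, 6, ….
Applying it to naval: n+4=r, a+5=f, v+6=b, a+7=h, l+8=t.

rfbht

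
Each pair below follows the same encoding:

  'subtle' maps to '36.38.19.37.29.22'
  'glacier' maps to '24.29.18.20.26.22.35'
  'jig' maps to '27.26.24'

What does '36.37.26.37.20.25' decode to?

s is letter #19 and maps to 36: an offset of 17. Each letter is replaced by its alphabet position (a=1..z=26) + 17.
Decoding 36.37.26.37.20.25: 36→(36−17)÷1=19=s, 37→(37−17)÷1=20=t, 26→(26−17)÷1=9=i, 37→(37−17)÷1=20=t, 20→(20−17)÷1=3=c, 25→(25−17)÷1=8=h.

stitch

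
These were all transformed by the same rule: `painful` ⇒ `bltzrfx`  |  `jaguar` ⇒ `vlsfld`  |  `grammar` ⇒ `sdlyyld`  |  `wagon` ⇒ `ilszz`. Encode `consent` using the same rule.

ozzepzf

Two shifts are in play — +11 for a/e/i/o/u, +12 for every other letter.
On consent: c(cons)+12=o, o(vowel)+11=z, n(cons)+12=z, s(cons)+12=e, e(vowel)+11=p, n(cons)+12=z, t(cons)+12=f.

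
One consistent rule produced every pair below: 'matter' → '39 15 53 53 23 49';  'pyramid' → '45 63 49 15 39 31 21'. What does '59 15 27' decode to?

m(#13)→39 and a(#1)→15: differences scale by 2, so n = 2·pos + 13. The formula is n = 2×(alphabet index, a=1) + 13.
Undoing it on 59 15 27: 59→(59−13)÷2=23=w, 15→(15−13)÷2=1=a, 27→(27−13)÷2=7=g.

wag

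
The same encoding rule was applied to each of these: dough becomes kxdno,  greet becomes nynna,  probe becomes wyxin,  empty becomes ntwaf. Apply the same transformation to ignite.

rnuran

The shift depends on letter class: consonant d→k is +7, but vowel o→x is +9. Vowels shift forward by 9 and consonants shift forward by 7.
On ignite: i(vowel)+9=r, g(cons)+7=n, n(cons)+7=u, i(vowel)+9=r, t(cons)+7=a, e(vowel)+9=n.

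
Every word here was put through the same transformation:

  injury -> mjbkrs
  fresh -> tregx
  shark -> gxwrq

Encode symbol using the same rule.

gsulyf

This is an affine cipher: with a=0,…,z=25, each position x becomes (15x+22) mod 26.
Applying it to symbol: s(18)→15·18+22≡6=g; y(24)→15·24+22≡18=s; m(12)→15·12+22≡20=u; b(1)→15·1+22≡11=l; o(14)→15·14+22≡24=y; l(11)→15·11+22≡5=f (all mod 26).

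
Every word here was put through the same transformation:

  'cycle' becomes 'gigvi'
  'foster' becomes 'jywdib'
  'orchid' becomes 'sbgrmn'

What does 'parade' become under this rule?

A repeating key of period 2 is used — shifts +4, +10 over and over.
For parade: p+4=t, a+10=k, r+4=v, a+10=k, d+4=h, e+10=o.

tkvkho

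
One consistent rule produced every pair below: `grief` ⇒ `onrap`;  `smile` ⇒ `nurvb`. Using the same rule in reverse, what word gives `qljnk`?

The output letters match the input read backwards, each shifted +9: grief reversed is feirg. Two steps: reverse the string, then apply a Caesar shift of +9.
Reversing it on qljnk: shift back: q−9=h, l−9=c, j−9=a, n−9=e, k−9=b → hcaeb; then reverse → beach.

beach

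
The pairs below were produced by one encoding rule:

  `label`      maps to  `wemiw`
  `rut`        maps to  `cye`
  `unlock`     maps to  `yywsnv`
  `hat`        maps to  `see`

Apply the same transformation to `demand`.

oixeyo

Two shifts are in play — +4 for a/e/i/o/u, +11 for every other letter.
On demand: d(cons)+11=o, e(vowel)+4=i, m(cons)+11=x, a(vowel)+4=e, n(cons)+11=y, d(cons)+11=o.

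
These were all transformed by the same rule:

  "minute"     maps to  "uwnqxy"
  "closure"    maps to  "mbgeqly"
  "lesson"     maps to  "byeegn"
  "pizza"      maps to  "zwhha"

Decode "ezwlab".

This is an affine cipher: with a=0,…,z=25, each position x becomes (19x+0) mod 26.
Decoding ezwlab: e(4)→11·(4−0)≡18=s; z(25)→11·(25−0)≡15=p; w(22)→11·(22−0)≡8=i; l(11)→11·(11−0)≡17=r; a(0)→11·(0−0)≡0=a; b(1)→11·(1−0)≡11=l (all mod 26).

spiral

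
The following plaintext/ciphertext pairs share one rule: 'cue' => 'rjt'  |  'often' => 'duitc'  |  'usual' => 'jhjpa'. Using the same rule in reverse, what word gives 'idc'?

ton

Compare letters: c→r is +15, u→j is +15, e→t is +15 — a constant shift. Every letter moves 15 places later in the alphabet, wrapping around z→a.
Undoing it on idc: i−15=t, d−15=o, c−15=n.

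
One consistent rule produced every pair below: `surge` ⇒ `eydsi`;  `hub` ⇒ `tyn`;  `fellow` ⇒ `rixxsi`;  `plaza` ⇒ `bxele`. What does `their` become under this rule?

Two shifts are in play — +4 for a/e/i/o/u, +12 for every other letter.
Applying it to their: t(cons)+12=f, h(cons)+12=t, e(vowel)+4=i, i(vowel)+4=m, r(cons)+12=d.

ftimd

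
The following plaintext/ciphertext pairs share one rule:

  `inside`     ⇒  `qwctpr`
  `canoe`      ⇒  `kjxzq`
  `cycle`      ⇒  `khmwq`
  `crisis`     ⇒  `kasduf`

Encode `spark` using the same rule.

In inside: i→q is +8, n→w is +9, s→c is +10, i→t is +11 — the shift increases by 1 each position. The shift increases by 1 at each position, starting from +8: 8, 9, 10, ….
For spark: s+8=a, p+9=y, a+10=k, r+11=c, k+12=w.

aykcw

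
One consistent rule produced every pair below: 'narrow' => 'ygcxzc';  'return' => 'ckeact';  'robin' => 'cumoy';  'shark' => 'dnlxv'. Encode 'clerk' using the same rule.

Shifts by position in narrow: pos 0: n→y (+11), pos 1: a→g (+6), pos 2: r→c (+11), pos 3: r→x (+6) — repeating every 2. A repeating key of period 2 is used — shifts +11, +6 over and over.
On clerk: c+11=n, l+6=r, e+11=p, r+6=x, k+11=v.

nrpxv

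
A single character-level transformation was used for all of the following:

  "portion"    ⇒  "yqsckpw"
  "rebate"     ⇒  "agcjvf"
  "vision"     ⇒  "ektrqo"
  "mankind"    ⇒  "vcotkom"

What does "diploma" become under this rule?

mkquqnj

Shifts by position in portion: pos 0: p→y (+9), pos 1: o→q (+2), pos 2: r→s (+1), pos 3: t→c (+9), pos 4: i→k (+2), pos 5: o→p (+1) — repeating every 3. A repeating key of period 3 is used — shifts +9, +2, +1 over and over.
On diploma: d+9=m, i+2=k, p+1=q, l+9=u, o+2=q, m+1=n, a+9=j.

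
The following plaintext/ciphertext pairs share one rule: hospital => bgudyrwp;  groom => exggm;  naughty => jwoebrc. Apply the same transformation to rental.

xkjrwp

h(7)→b(1) and o(14)→g(6) fit y≡23x+22 (mod 26); the inverse of 23 mod 26 is 17. Each letter's alphabet position (a=0..z=25) is mapped through 23·x+22 mod 26 — an affine cipher.
Applying it to rental: r(17)→23·17+22≡23=x; e(4)→23·4+22≡10=k; n(13)→23·13+22≡9=j; t(19)→23·19+22≡17=r; a(0)→23·0+22≡22=w; l(11)→23·11+22≡15=p (all mod 26).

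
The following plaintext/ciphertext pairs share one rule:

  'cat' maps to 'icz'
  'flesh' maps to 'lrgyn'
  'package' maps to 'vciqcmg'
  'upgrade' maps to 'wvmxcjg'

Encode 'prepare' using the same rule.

vxgvcxg

The shift depends on letter class: consonant c→i is +6, but vowel a→c is +2. Vowels shift forward by 2 and consonants shift forward by 6.
For prepare: p(cons)+6=v, r(cons)+6=x, e(vowel)+2=g, p(cons)+6=v, a(vowel)+2=c, r(cons)+6=x, e(vowel)+2=g.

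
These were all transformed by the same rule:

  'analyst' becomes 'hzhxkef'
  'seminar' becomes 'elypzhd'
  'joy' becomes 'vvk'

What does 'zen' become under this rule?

llz

Two shifts are in play — +7 for a/e/i/o/u, +12 for every other letter.
On zen: z(cons)+12=l, e(vowel)+7=l, n(cons)+12=z.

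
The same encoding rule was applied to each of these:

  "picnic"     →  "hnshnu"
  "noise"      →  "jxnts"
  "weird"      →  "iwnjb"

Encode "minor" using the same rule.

wtsnr

The output letters match the input read backwards, each shifted +5: picnic reversed is cincip. The word is reversed, then every letter is shifted forward by 5.
Applying it to minor: reverse → ronim; then shift: r+5=w, o+5=t, n+5=s, i+5=n, m+5=r.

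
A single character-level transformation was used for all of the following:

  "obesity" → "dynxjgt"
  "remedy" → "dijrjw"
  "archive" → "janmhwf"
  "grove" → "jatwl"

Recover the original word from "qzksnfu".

The output letters match the input read backwards, each shifted +5: obesity reversed is ytisebo. The word is reversed, then every letter is shifted forward by 5.
Reversing it on qzksnfu: shift back: q−5=l, z−5=u, k−5=f, s−5=n, n−5=i, f−5=a, u−5=p → lufniap; then reverse → painful.

painful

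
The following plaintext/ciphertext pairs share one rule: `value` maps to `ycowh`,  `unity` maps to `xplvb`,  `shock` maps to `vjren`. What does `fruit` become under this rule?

itxkw

The shifts repeat in a cycle of length 2: positions 0,1,… shift by +3, +2, then the pattern repeats.
On fruit: f+3=i, r+2=t, u+3=x, i+2=k, t+3=w.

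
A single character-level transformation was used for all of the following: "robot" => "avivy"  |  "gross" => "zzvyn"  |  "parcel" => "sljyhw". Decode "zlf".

yes

The output letters match the input read backwards, each shifted +7: robot reversed is tobor. Read the word backwards and shift each letter +7.
Reversing it on zlf: shift back: z−7=s, l−7=e, f−7=y → sey; then reverse → yes.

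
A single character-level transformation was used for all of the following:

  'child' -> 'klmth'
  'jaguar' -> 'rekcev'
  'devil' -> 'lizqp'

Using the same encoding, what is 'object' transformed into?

wfnmgx

A repeating key of period 3 is used — shifts +8, +4, +4 over and over.
For object: o+8=w, b+4=f, j+4=n, e+8=m, c+4=g, t+4=x.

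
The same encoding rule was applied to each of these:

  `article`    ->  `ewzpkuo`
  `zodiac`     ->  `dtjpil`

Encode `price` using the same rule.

In article: a→e is +4, r→w is +5, t→z is +6, i→p is +7 — the shift increases by 1 each position. Letter i (0-indexed) is shifted by i+4, so successive shifts are 4, 5, 6, ….
On price: p+4=t, r+5=w, i+6=o, c+7=j, e+8=m.

twojm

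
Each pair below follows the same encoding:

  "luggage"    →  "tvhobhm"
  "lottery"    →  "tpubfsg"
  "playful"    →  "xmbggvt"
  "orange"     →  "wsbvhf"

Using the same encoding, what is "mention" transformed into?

ufobjpv

Shifts by position in luggage: pos 0: l→t (+8), pos 1: u→v (+1), pos 2: g→h (+1), pos 3: g→o (+8), pos 4: a→b (+1), pos 5: g→h (+1) — repeating every 3. A repeating key of period 3 is used — shifts +8, +1, +1 over and over.
Applying it to mention: m+8=u, e+1=f, n+1=o, t+8=b, i+1=j, o+1=p, n+8=v.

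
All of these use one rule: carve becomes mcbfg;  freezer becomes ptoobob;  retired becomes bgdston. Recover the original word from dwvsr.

tulip

Shifts by position in carve: pos 0: c→m (+10), pos 1: a→c (+2), pos 2: r→b (+10), pos 3: v→f (+10), pos 4: e→g (+2) — repeating every 3. The shifts repeat in a cycle of length 3: positions 0,1,… shift by +10, +2, +10, then the pattern repeats.
Decoding dwvsr: d−10=t, w−2=u, v−10=l, s−10=i, r−2=p.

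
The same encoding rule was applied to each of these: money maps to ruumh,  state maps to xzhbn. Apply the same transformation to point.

uupvc

In money: m→r is +5, o→u is +6, n→u is +7, e→m is +8 — the shift increases by 1 each position. Letter i (0-indexed) is shifted by i+5, so successive shifts are 5, 6, 7, ….
On point: p+5=u, o+6=u, i+7=p, n+8=v, t+9=c.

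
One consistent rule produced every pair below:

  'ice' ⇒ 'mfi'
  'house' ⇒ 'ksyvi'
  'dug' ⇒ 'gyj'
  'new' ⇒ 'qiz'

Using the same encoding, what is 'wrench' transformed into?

Vowels shift forward by 4 and consonants shift forward by 3.
For wrench: w(cons)+3=z, r(cons)+3=u, e(vowel)+4=i, n(cons)+3=q, c(cons)+3=f, h(cons)+3=k.

zuiqfk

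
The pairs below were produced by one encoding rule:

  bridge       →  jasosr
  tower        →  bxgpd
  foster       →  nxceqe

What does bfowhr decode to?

twelve

In bridge: b→j is +8, r→a is +9, i→s is +10, d→o is +11 — the shift increases by 1 each position. Letter i (0-indexed) is shifted by i+8, so successive shifts are 8, 9, 10, ….
Decoding bfowhr: b−8=t, f−9=w, o−10=e, w−11=l, h−12=v, r−13=e.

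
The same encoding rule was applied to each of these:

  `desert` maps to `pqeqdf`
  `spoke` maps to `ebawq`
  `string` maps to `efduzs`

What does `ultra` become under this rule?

gxfdm

Compare letters: d→p is +12, e→q is +12, s→e is +12 — a constant shift. This is a Caesar cipher with shift 12.
On ultra: u+12=g, l+12=x, t+12=f, r+12=d, a+12=m.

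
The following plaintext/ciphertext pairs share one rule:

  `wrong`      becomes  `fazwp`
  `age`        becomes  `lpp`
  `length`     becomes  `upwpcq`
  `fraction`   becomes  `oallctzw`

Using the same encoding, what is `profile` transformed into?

yazotup

The rule splits by letter class: vowels +11, consonants +9.
On profile: p(cons)+9=y, r(cons)+9=a, o(vowel)+11=z, f(cons)+9=o, i(vowel)+11=t, l(cons)+9=u, e(vowel)+11=p.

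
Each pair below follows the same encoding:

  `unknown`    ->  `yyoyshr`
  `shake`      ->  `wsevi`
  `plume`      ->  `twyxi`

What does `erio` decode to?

Shifts by position in unknown: pos 0: u→y (+4), pos 1: n→y (+11), pos 2: k→o (+4), pos 3: n→y (+11) — repeating every 2. It's a Vigenère-style cipher with numeric key [4,11]: position i shifts by key[i mod 2].
Reversing it on erio: e−4=a, r−11=g, i−4=e, o−11=d.

aged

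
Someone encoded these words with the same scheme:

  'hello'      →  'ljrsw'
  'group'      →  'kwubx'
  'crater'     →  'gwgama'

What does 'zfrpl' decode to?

valid

In hello: h→l is +4, e→j is +5, l→r is +6, l→s is +7 — the shift increases by 1 each position. Letter i (0-indexed) is shifted by i+4, so successive shifts are 4, 5, 6, ….
Decoding zfrpl: z−4=v, f−5=a, r−6=l, p−7=i, l−8=d.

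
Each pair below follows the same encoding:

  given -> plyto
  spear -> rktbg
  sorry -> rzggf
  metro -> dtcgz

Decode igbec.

Treating letters as 0–25, the rule is x ↦ 11x + 1 (mod 26).
Reversing it on igbec: i(8)→19·(8−1)≡3=d; g(6)→19·(6−1)≡17=r; b(1)→19·(1−1)≡0=a; e(4)→19·(4−1)≡5=f; c(2)→19·(2−1)≡19=t (all mod 26).

draft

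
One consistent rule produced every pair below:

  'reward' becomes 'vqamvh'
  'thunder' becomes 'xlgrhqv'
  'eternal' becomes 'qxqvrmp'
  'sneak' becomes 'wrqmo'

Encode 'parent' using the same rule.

tmvqrx

The shift depends on letter class: consonant r→v is +4, but vowel e→q is +12. The rule splits by letter class: vowels +12, consonants +4.
Applying it to parent: p(cons)+4=t, a(vowel)+12=m, r(cons)+4=v, e(vowel)+12=q, n(cons)+4=r, t(cons)+4=x.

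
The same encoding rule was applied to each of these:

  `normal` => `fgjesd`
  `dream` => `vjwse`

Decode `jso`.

raw

Compare letters: n→f is +18, o→g is +18, r→j is +18 — a constant shift. This is a Caesar cipher with shift 18.
Decoding jso: j−18=r, s−18=a, o−18=w.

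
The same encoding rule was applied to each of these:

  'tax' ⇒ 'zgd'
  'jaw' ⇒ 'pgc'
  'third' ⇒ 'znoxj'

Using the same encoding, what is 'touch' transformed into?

zuain

Compare letters: t→z is +6, a→g is +6, x→d is +6 — a constant shift. It's a constant shift of +6 (ROT6).
Applying it to touch: t+6=z, o+6=u, u+6=a, c+6=i, h+6=n.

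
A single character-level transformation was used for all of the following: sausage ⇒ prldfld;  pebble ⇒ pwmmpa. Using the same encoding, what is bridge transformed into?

The output letters match the input read backwards, each shifted +11: sausage reversed is egasuas. The word is reversed, then every letter is shifted forward by 11.
For bridge: reverse → egdirb; then shift: e+11=p, g+11=r, d+11=o, i+11=t, r+11=c, b+11=m.

protcm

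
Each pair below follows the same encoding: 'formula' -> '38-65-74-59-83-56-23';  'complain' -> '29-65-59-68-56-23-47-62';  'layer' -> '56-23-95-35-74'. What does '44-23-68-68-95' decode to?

happy

f(#6)→38 and o(#15)→65: differences scale by 3, so n = 3·pos + 20. With a=1..z=26, the number is 3·pos + 20.
Undoing it on 44-23-68-68-95: 44→(44−20)÷3=8=h, 23→(23−20)÷3=1=a, 68→(68−20)÷3=16=p, 68→(68−20)÷3=16=p, 95→(95−20)÷3=25=y.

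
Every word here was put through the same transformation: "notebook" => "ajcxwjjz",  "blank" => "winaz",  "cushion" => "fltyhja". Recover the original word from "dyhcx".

n(13)→a(0) and o(14)→j(9) fit y≡9x+13 (mod 26); the inverse of 9 mod 26 is 3. This is an affine cipher: with a=0,…,z=25, each position x becomes (9x+13) mod 26.
Reversing it on dyhcx: d(3)→3·(3−13)≡22=w; y(24)→3·(24−13)≡7=h; h(7)→3·(7−13)≡8=i; c(2)→3·(2−13)≡19=t; x(23)→3·(23−13)≡4=e (all mod 26).

white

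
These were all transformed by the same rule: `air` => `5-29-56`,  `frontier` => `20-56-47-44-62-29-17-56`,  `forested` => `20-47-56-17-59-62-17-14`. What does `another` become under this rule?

5-44-47-62-26-17-56

The formula is n = 3×(alphabet index, a=1) + 2.
On another: a=1→5, n=14→44, o=15→47, t=20→62, h=8→26, e=5→17, r=18→56.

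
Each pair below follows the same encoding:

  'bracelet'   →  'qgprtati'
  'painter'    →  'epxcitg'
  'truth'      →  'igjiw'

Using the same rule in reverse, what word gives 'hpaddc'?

saloon

Every letter moves 15 places later in the alphabet, wrapping around z→a.
Undoing it on hpaddc: h−15=s, p−15=a, a−15=l, d−15=o, d−15=o, c−15=n.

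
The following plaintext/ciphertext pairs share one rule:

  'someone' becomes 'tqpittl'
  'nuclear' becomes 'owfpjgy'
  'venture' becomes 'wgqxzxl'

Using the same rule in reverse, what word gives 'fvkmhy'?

ethics

In someone: s→t is +1, o→q is +2, m→p is +3, e→i is +4 — the shift increases by 1 each position. Letter i (0-indexed) is shifted by i+1, so successive shifts are 1, 2, 3, ….
Decoding fvkmhy: f−1=e, v−2=t, k−3=h, m−4=i, h−5=c, y−6=s.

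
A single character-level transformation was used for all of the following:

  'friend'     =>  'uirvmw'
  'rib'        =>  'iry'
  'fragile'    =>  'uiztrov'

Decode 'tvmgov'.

Each pair mirrors across the alphabet (f↔u, r↔i, i↔r): positions sum to 25. This is the alphabet-reversal cipher (Atbash): a becomes z, b becomes y, etc.
Reversing it on tvmgov: t↔g, v↔e, m↔n, g↔t, o↔l, v↔e.

gentle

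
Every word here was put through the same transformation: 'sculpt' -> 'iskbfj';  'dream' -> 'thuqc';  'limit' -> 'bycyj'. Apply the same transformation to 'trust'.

jhkij

Compare letters: s→i is +16, c→s is +16, u→k is +16 — a constant shift. It's a constant shift of +16 (ROT16).
For trust: t+16=j, r+16=h, u+16=k, s+16=i, t+16=j.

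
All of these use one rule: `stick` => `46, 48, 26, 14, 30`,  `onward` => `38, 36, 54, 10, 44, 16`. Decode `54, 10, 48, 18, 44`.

s(#19)→46 and t(#20)→48: differences scale by 2, so n = 2·pos + 8. With a=1..z=26, the number is 2·pos + 8.
Reversing it on 54, 10, 48, 18, 44: 54→(54−8)÷2=23=w, 10→(10−8)÷2=1=a, 48→(48−8)÷2=20=t, 18→(18−8)÷2=5=e, 44→(44−8)÷2=18=r.

water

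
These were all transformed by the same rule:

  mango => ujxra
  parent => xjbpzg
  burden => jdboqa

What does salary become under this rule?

ajvldl

In mango: m→u is +8, a→j is +9, n→x is +10, g→r is +11 — the shift increases by 1 each position. Letter i (0-indexed) is shifted by i+8, so successive shifts are 8, 9, 10, ….
For salary: s+8=a, a+9=j, l+10=v, a+11=l, r+12=d, y+13=l.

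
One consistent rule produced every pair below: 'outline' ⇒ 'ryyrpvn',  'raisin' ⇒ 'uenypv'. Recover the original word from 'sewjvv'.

In outline: o→r is +3, u→y is +4, t→y is +5, l→r is +6 — the shift increases by 1 each position. The shift increases by 1 at each position, starting from +3: 3, 4, 5, ….
Undoing it on sewjvv: s−3=p, e−4=a, w−5=r, j−6=d, v−7=o, v−8=n.

pardon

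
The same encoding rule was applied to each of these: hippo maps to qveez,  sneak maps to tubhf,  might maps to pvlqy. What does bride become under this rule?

h(7)→q(16) and i(8)→v(21) fit y≡5x+7 (mod 26); the inverse of 5 mod 26 is 21. This is an affine cipher: with a=0,…,z=25, each position x becomes (5x+7) mod 26.
On bride: b(1)→5·1+7≡12=m; r(17)→5·17+7≡14=o; i(8)→5·8+7≡21=v; d(3)→5·3+7≡22=w; e(4)→5·4+7≡1=b (all mod 26).

movwb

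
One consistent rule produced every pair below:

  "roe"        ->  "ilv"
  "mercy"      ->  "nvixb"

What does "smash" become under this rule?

Each pair mirrors across the alphabet (r↔i, o↔l, e↔v): positions sum to 25. Each letter is replaced by its mirror in the alphabet: a↔z, b↔y, c↔x, and so on (the Atbash cipher).
Applying it to smash: s↔h, m↔n, a↔z, s↔h, h↔s.

hnzhs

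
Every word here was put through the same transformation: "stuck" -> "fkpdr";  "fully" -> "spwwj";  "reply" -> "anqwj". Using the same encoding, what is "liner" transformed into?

whgna

s(18)→f(5) and t(19)→k(10) fit y≡5x+19 (mod 26); the inverse of 5 mod 26 is 21. Treating letters as 0–25, the rule is x ↦ 5x + 19 (mod 26).
On liner: l(11)→5·11+19≡22=w; i(8)→5·8+19≡7=h; n(13)→5·13+19≡6=g; e(4)→5·4+19≡13=n; r(17)→5·17+19≡0=a (all mod 26).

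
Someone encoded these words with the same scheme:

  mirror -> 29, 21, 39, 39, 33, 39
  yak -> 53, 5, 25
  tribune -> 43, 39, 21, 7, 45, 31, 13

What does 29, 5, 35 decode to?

map

Each letter becomes 2×(its alphabet position, a=1..z=26) + 3.
Reversing it on 29, 5, 35: 29→(29−3)÷2=13=m, 5→(5−3)÷2=1=a, 35→(35−3)÷2=16=p.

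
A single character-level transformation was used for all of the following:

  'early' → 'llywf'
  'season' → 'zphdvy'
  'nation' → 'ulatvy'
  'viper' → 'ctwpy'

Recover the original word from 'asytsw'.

thrill

The shifts repeat in a cycle of length 2: positions 0,1,… shift by +7, +11, then the pattern repeats.
Decoding asytsw: a−7=t, s−11=h, y−7=r, t−11=i, s−7=l, w−11=l.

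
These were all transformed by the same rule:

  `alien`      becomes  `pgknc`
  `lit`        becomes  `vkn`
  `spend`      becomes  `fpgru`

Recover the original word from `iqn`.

log

The output letters match the input read backwards, each shifted +2: alien reversed is neila. Read the word backwards and shift each letter +2.
Reversing it on iqn: shift back: i−2=g, q−2=o, n−2=l → gol; then reverse → log.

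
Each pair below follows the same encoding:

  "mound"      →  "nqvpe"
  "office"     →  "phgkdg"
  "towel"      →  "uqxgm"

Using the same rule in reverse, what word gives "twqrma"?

supply

A repeating key of period 2 is used — shifts +1, +2 over and over.
Decoding twqrma: t−1=s, w−2=u, q−1=p, r−2=p, m−1=l, a−2=y.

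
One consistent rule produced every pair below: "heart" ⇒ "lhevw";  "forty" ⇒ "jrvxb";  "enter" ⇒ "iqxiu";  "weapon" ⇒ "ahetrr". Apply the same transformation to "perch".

Shifts by position in heart: pos 0: h→l (+4), pos 1: e→h (+3), pos 2: a→e (+4), pos 3: r→v (+4), pos 4: t→w (+3) — repeating every 3. The shifts repeat in a cycle of length 3: positions 0,1,… shift by +4, +3, +4, then the pattern repeats.
For perch: p+4=t, e+3=h, r+4=v, c+4=g, h+3=k.

thvgk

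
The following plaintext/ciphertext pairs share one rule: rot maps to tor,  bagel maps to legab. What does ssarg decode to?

grass

The output letters match the input read backwards: rot reversed is tor. The word is simply reversed.
Reversing it on ssarg: then reverse → grass.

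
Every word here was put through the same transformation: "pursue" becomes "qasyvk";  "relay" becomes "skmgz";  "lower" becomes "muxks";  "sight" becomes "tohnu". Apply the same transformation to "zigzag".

Shifts by position in pursue: pos 0: p→q (+1), pos 1: u→a (+6), pos 2: r→s (+1), pos 3: s→y (+6) — repeating every 2. It's a Vigenère-style cipher with numeric key [1,6]: position i shifts by key[i mod 2].
Applying it to zigzag: z+1=a, i+6=o, g+1=h, z+6=f, a+1=b, g+6=m.

aohfbm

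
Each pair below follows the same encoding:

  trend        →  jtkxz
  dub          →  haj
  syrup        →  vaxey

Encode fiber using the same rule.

xkhol

Two steps: reverse the string, then apply a Caesar shift of +6.
For fiber: reverse → rebif; then shift: r+6=x, e+6=k, b+6=h, i+6=o, f+6=l.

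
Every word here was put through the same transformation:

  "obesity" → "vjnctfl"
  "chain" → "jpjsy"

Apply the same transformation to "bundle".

In obesity: o→v is +7, b→j is +8, e→n is +9, s→c is +10 — the shift increases by 1 each position. Each letter shifts forward by (position + 7), i.e. 7, 8, 9, … — the shift grows by one for each successive letter.
On bundle: b+7=i, u+8=c, n+9=w, d+10=n, l+11=w, e+12=q.

icwnwq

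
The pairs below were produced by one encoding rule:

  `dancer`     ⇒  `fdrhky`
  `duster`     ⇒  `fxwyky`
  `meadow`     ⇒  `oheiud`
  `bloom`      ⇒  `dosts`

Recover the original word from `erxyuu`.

cotton

The shift increases by 1 at each position, starting from +2: 2, 3, 4, ….
Reversing it on erxyuu: e−2=c, r−3=o, x−4=t, y−5=t, u−6=o, u−7=n.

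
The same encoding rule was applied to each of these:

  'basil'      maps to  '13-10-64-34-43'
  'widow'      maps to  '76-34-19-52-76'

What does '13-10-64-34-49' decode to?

basin

b(#2)→13 and a(#1)→10: differences scale by 3, so n = 3·pos + 7. Each letter becomes 3×(its alphabet position, a=1..z=26) + 7.
Reversing it on 13-10-64-34-49: 13→(13−7)÷3=2=b, 10→(10−7)÷3=1=a, 64→(64−7)÷3=19=s, 34→(34−7)÷3=9=i, 49→(49−7)÷3=14=n.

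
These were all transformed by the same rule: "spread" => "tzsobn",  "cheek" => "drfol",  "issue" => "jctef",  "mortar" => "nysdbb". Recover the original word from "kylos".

joker

A repeating key of period 2 is used — shifts +1, +10 over and over.
Undoing it on kylos: k−1=j, y−10=o, l−1=k, o−10=e, s−1=r.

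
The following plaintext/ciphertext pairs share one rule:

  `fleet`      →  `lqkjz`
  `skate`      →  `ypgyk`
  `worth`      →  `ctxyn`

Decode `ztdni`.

toxic

A repeating key of period 2 is used — shifts +6, +5 over and over.
Undoing it on ztdni: z−6=t, t−5=o, d−6=x, n−5=i, i−6=c.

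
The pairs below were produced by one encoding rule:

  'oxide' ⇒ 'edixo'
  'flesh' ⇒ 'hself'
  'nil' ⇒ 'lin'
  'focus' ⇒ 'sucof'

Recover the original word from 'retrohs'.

shorter

The word is simply reversed.
Reversing it on retrohs: then reverse → shorter.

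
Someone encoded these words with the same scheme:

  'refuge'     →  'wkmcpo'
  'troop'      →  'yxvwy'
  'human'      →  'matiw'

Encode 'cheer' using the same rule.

hnlma

Each letter shifts forward by (position + 5), i.e. 5, 6, 7, … — the shift grows by one for each successive letter.
On cheer: c+5=h, h+6=n, e+7=l, e+8=m, r+9=a.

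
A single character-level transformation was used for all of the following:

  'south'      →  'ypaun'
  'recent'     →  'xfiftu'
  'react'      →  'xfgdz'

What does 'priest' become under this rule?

vsofyu

It's a Vigenère-style cipher with numeric key [6,1]: position i shifts by key[i mod 2].
Applying it to priest: p+6=v, r+1=s, i+6=o, e+1=f, s+6=y, t+1=u.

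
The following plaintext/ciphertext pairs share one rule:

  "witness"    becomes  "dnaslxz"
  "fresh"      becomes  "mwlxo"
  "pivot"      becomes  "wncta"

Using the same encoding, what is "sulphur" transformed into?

Shifts by position in witness: pos 0: w→d (+7), pos 1: i→n (+5), pos 2: t→a (+7), pos 3: n→s (+5) — repeating every 2. A repeating key of period 2 is used — shifts +7, +5 over and over.
For sulphur: s+7=z, u+5=z, l+7=s, p+5=u, h+7=o, u+5=z, r+7=y.

zzsuozy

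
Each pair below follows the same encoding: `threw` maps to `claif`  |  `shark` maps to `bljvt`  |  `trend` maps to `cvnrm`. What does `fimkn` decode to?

wedge

Shifts by position in threw: pos 0: t→c (+9), pos 1: h→l (+4), pos 2: r→a (+9), pos 3: e→i (+4) — repeating every 2. A repeating key of period 2 is used — shifts +9, +4 over and over.
Reversing it on fimkn: f−9=w, i−4=e, m−9=d, k−4=g, n−9=e.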